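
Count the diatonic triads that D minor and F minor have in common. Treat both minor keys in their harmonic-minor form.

1

Diatonic triads of D minor (harmonic minor): Dm (i), Edim (ii°), Faug (III+), Gm (iv), A (V), Bb (VI), C#dim (vii°).
Diatonic triads of F minor (harmonic minor): Fm (i), Gdim (ii°), Abaug (III+), Bbm (iv), C (V), Db (VI), Edim (vii°).
Matching root and quality in both lists: Edim.
That gives 1 common triad.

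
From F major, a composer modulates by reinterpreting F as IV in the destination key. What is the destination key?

The numeral IV denotes a major triad on scale degree 4. With F on degree 4, the tonic of the new key is C.
Degree 4 carries a major triad in major keys, so the destination is C major.
Check: the diatonic triads of C major are C (I), Dm (ii), Em (iii), F (IV), G (V), Am (vi), Bdim (vii°) — F is indeed IV.

C major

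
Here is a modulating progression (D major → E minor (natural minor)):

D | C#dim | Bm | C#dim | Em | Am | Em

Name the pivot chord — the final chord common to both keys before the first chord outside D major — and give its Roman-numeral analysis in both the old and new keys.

Chords diatonic to D major: D, Em, F#m, G, A, Bm, C#dim.
Reading the progression, the first chord not in that set is Am, so the modulation leaves D major there.
The chord immediately before Am is Em, which is diatonic to both keys: ii in D major and i in E minor.

Em — ii in D major, i in E minor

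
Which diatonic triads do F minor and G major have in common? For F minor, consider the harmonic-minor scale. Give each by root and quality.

C

Triads in F minor (harmonic minor): F minor (i), G diminished (ii°), Ab augmented (III+), Bb minor (iv), C major (V), Db major (VI), E diminished (vii°).
Triads in G major: G major (I), A minor (ii), B minor (iii), C major (IV), D major (V), E minor (vi), F# diminished (vii°).
Shared triads with their functions: C major (V in F minor, IV in G major).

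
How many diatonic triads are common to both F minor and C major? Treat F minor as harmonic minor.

Diatonic triads of F minor (harmonic minor): Fm (i), Gdim (ii°), Abaug (III+), Bbm (iv), C (V), Db (VI), Edim (vii°).
Diatonic triads of C major: C (I), Dm (ii), Em (iii), F (IV), G (V), Am (vi), Bdim (vii°).
Matching root and quality in both lists: C.
That gives 1 common triad.

1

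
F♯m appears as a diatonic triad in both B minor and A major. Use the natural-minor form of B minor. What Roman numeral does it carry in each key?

v in B minor; vi in A major

The scale of B minor (natural minor) is B C♯ D E F♯ G A; F♯ is degree 5, and the triad built there (F♯-A-C♯) is minor, so it is v.
The scale of A major is A B C♯ D E F♯ G♯; F♯ is degree 6, and the triad built there (F♯-A-C♯) is minor, so it is vi.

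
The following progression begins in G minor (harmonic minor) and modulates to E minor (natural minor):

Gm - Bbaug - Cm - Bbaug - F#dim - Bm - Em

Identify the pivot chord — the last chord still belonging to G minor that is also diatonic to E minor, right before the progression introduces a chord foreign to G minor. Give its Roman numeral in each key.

Chords diatonic to G minor: Gm, Adim, Bbaug, Cm, D, Eb, F#dim.
Reading the progression, the first chord not in that set is Bm, so the modulation leaves G minor there.
The chord immediately before Bm is F#dim, which is diatonic to both keys: vii° in G minor and ii° in E minor.

F#dim — vii° in G minor, ii° in E minor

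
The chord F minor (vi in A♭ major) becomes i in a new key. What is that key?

The numeral i denotes a minor triad on scale degree 1. With F on degree 1, the tonic of the new key is F.
Degree 1 carries a minor triad in minor keys, so the destination is F minor.
Check: the diatonic triads of F minor (natural minor) are Fm (i), Gdim (ii°), A♭ (III), B♭m (iv), Cm (v), D♭ (VI), E♭ (VII) — F minor is indeed i.

F minor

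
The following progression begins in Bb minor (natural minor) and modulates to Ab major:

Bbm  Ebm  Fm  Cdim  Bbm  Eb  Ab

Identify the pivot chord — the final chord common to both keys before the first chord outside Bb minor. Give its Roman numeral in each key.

Chords diatonic to Bb minor: Bbm, Cdim, Db, Ebm, Fm, Gb, Ab.
Reading the progression, the first chord not in that set is Eb, so the modulation leaves Bb minor there.
The chord immediately before Eb is Bbm, which is diatonic to both keys: i in Bb minor and ii in Ab major.

Bbm — i in Bb minor, ii in Ab major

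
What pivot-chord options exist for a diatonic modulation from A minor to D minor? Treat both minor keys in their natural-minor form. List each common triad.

Triads in A minor (natural minor): A minor (i), B diminished (ii°), C major (III), D minor (iv), E minor (v), F major (VI), G major (VII).
Triads in D minor (natural minor): D minor (i), E diminished (ii°), F major (III), G minor (iv), A minor (v), B♭ major (VI), C major (VII).
Shared triads with their functions: A minor (i in A minor, v in D minor); C major (III in A minor, VII in D minor); D minor (iv in A minor, i in D minor); F major (VI in A minor, III in D minor).

Am, C, Dm, F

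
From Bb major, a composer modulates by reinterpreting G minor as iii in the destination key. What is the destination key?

Eb major

The numeral iii denotes a minor triad on scale degree 3. With G on degree 3, the tonic of the new key is Eb.
Degree 3 carries a minor triad in major keys, so the destination is Eb major.
Check: the diatonic triads of Eb major are Eb (I), Fm (ii), Gm (iii), Ab (IV), Bb (V), Cm (vi), Ddim (vii°) — G minor is indeed iii.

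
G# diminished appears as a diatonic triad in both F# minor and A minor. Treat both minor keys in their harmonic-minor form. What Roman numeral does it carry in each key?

ii° in F# minor; vii° in A minor

The scale of F# minor (harmonic minor) is F# G# A B C# D E#; G# is degree 2, and the triad built there (G#-B-D) is diminished, so it is ii°.
The scale of A minor (harmonic minor) is A B C D E F G#; G# is degree 7, and the triad built there (G#-B-D) is diminished, so it is vii°.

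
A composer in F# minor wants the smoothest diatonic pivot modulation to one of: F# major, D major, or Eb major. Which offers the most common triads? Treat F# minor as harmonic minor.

D major

Triads of F# minor (harmonic minor): F# minor (i), G# diminished (ii°), A augmented (III+), B minor (iv), C# major (V), D major (VI), E# diminished (vii°).
F# major shares 2: C#, E#dim.
D major shares 3: F#m, Bm, D.
Eb major shares 0: none.
The most common triads (3) are shared with D major.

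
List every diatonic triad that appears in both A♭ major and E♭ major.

A♭, Cm, E♭, Fm

Triads in A♭ major: A♭ major (I), B♭ minor (ii), C minor (iii), D♭ major (IV), E♭ major (V), F minor (vi), G diminished (vii°).
Triads in E♭ major: E♭ major (I), F minor (ii), G minor (iii), A♭ major (IV), B♭ major (V), C minor (vi), D diminished (vii°).
Shared triads with their functions: A♭ major (I in A♭ major, IV in E♭ major); C minor (iii in A♭ major, vi in E♭ major); E♭ major (V in A♭ major, I in E♭ major); F minor (vi in A♭ major, ii in E♭ major).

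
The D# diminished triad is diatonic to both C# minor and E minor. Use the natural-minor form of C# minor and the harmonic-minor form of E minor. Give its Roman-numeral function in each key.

ii° in C# minor; vii° in E minor

The scale of C# minor (natural minor) is C# D# E F# G# A B; D# is degree 2, and the triad built there (D#-F#-A) is diminished, so it is ii°.
The scale of E minor (harmonic minor) is E F# G A B C D#; D# is degree 7, and the triad built there (D#-F#-A) is diminished, so it is vii°.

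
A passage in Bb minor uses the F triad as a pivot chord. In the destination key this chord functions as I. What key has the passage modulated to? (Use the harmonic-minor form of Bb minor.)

F major

The numeral I denotes a major triad on scale degree 1. With F on degree 1, the tonic of the new key is F.
Degree 1 carries a major triad in major keys, so the destination is F major.
Check: the diatonic triads of F major are F (I), Gm (ii), Am (iii), Bb (IV), C (V), Dm (vi), Edim (vii°) — F is indeed I.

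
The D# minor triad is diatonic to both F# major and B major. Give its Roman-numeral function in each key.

The scale of F# major is F# G# A# B C# D# E#; D# is degree 6, and the triad built there (D#-F#-A#) is minor, so it is vi.
The scale of B major is B C# D# E F# G# A#; D# is degree 3, and the triad built there (D#-F#-A#) is minor, so it is iii.

vi in F# major; iii in B major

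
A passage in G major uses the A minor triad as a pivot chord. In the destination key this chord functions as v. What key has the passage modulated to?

D minor

The numeral v denotes a minor triad on scale degree 5. With A on degree 5, the tonic of the new key is D.
Degree 5 carries a minor triad in natural-minor keys, so the destination is D minor.
Check: the diatonic triads of D minor (natural minor) are Dm (i), Edim (ii°), F (III), Gm (iv), Am (v), B♭ (VI), C (VII) — A minor is indeed v.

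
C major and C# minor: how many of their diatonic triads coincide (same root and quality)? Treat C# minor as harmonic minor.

0

Diatonic triads of C major: C major (I), D minor (ii), E minor (iii), F major (IV), G major (V), A minor (vi), B diminished (vii°).
Diatonic triads of C# minor (harmonic minor): C# minor (i), D# diminished (ii°), E augmented (III+), F# minor (iv), G# major (V), A major (VI), B# diminished (vii°).
No triad has the same root and quality in both keys.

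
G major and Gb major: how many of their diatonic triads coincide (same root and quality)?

Diatonic triads of G major: G (I), Am (ii), Bm (iii), C (IV), D (V), Em (vi), F#dim (vii°).
Diatonic triads of Gb major: Gb (I), Abm (ii), Bbm (iii), Cb (IV), Db (V), Ebm (vi), Fdim (vii°).
No triad has the same root and quality in both keys.

0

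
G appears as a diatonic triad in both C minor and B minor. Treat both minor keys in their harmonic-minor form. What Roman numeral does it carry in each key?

The scale of C minor (harmonic minor) is C D Eb F G Ab B; G is degree 5, and the triad built there (G-B-D) is major, so it is V.
The scale of B minor (harmonic minor) is B C# D E F# G A#; G is degree 6, and the triad built there (G-B-D) is major, so it is VI.

V in C minor; VI in B minor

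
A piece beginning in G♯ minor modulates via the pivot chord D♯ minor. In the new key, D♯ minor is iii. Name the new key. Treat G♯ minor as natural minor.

B major

The numeral iii denotes a minor triad on scale degree 3. With D♯ on degree 3, the tonic of the new key is B.
Degree 3 carries a minor triad in major keys, so the destination is B major.
Check: the diatonic triads of B major are B (I), C♯m (ii), D♯m (iii), E (IV), F♯ (V), G♯m (vi), A♯dim (vii°) — D♯ minor is indeed iii.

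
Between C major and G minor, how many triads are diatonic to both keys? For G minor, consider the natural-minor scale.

Diatonic triads of C major: C (I), Dm (ii), Em (iii), F (IV), G (V), Am (vi), Bdim (vii°).
Diatonic triads of G minor (natural minor): Gm (i), Adim (ii°), B♭ (III), Cm (iv), Dm (v), E♭ (VI), F (VII).
Matching root and quality in both lists: Dm, F.
That gives 2 common triads.

2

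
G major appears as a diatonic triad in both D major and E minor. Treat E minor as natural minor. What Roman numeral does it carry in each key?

IV in D major; III in E minor

The scale of D major is D E F# G A B C#; G is degree 4, and the triad built there (G-B-D) is major, so it is IV.
The scale of E minor (natural minor) is E F# G A B C D; G is degree 3, and the triad built there (G-B-D) is major, so it is III.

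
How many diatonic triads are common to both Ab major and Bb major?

2

Diatonic triads of Ab major: Ab (I), Bbm (ii), Cm (iii), Db (IV), Eb (V), Fm (vi), Gdim (vii°).
Diatonic triads of Bb major: Bb (I), Cm (ii), Dm (iii), Eb (IV), F (V), Gm (vi), Adim (vii°).
Matching root and quality in both lists: Cm, Eb.
That gives 2 common triads.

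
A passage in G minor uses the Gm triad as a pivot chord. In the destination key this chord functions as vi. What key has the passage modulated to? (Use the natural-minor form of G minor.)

The numeral vi denotes a minor triad on scale degree 6. With G on degree 6, the tonic of the new key is Bb.
Degree 6 carries a minor triad in major keys, so the destination is Bb major.
Check: the diatonic triads of Bb major are Bb (I), Cm (ii), Dm (iii), Eb (IV), F (V), Gm (vi), Adim (vii°) — Gm is indeed vi.

Bb major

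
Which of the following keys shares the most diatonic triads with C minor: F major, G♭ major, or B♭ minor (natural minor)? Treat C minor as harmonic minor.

B♭ minor

Triads of C minor (harmonic minor): Cm (i), Ddim (ii°), E♭aug (III+), Fm (iv), G (V), A♭ (VI), Bdim (vii°).
F major shares 0: none.
G♭ major shares 0: none.
B♭ minor (natural minor) shares 2: Fm, A♭.
The most common triads (2) are shared with B♭ minor.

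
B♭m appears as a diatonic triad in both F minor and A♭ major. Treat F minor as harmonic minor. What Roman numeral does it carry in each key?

The scale of F minor (harmonic minor) is F G A♭ B♭ C D♭ E; B♭ is degree 4, and the triad built there (B♭-D♭-F) is minor, so it is iv.
The scale of A♭ major is A♭ B♭ C D♭ E♭ F G; B♭ is degree 2, and the triad built there (B♭-D♭-F) is minor, so it is ii.

iv in F minor; ii in A♭ major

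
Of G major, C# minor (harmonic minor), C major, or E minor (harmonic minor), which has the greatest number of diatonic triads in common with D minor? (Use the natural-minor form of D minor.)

C major

Triads of D minor (natural minor): D minor (i), E diminished (ii°), F major (III), G minor (iv), A minor (v), Bb major (VI), C major (VII).
G major shares 2: Am, C.
C# minor (harmonic minor) shares 0: none.
C major shares 4: Dm, F, Am, C.
E minor (harmonic minor) shares 2: Am, C.
The most common triads (4) are shared with C major.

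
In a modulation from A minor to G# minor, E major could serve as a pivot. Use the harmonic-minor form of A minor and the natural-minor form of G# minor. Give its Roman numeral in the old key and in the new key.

The scale of A minor (harmonic minor) is A B C D E F G#; E is degree 5, and the triad built there (E-G#-B) is major, so it is V.
The scale of G# minor (natural minor) is G# A# B C# D# E F#; E is degree 6, and the triad built there (E-G#-B) is major, so it is VI.

V in A minor; VI in G# minor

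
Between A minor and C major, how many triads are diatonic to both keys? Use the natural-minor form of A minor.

Diatonic triads of A minor (natural minor): A minor (i), B diminished (ii°), C major (III), D minor (iv), E minor (v), F major (VI), G major (VII).
Diatonic triads of C major: C major (I), D minor (ii), E minor (iii), F major (IV), G major (V), A minor (vi), B diminished (vii°).
Matching root and quality in both lists: A minor, B diminished, C major, D minor, E minor, F major, G major.
That gives 7 common triads.

7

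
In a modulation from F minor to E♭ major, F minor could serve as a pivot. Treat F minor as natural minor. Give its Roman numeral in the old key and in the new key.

The scale of F minor (natural minor) is F G A♭ B♭ C D♭ E♭; F is degree 1, and the triad built there (F-A♭-C) is minor, so it is i.
The scale of E♭ major is E♭ F G A♭ B♭ C D; F is degree 2, and the triad built there (F-A♭-C) is minor, so it is ii.

i in F minor; ii in E♭ major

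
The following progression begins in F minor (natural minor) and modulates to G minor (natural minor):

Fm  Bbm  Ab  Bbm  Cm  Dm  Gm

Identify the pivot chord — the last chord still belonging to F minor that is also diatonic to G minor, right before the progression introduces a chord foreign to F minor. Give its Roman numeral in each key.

Cm — v in F minor, iv in G minor

Chords diatonic to F minor: Fm, Gdim, Ab, Bbm, Cm, Db, Eb.
Reading the progression, the first chord not in that set is Dm, so the modulation leaves F minor there.
The chord immediately before Dm is Cm, which is diatonic to both keys: v in F minor and iv in G minor.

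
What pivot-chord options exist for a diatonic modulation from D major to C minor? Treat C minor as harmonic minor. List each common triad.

Triads in D major: D (I), Em (ii), F#m (iii), G (IV), A (V), Bm (vi), C#dim (vii°).
Triads in C minor (harmonic minor): Cm (i), Ddim (ii°), Ebaug (III+), Fm (iv), G (V), Ab (VI), Bdim (vii°).
Shared triads with their functions: G (IV in D major, V in C minor).

G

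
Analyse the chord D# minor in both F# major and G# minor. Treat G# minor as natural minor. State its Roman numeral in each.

vi in F# major; v in G# minor

The scale of F# major is F# G# A# B C# D# E#; D# is degree 6, and the triad built there (D#-F#-A#) is minor, so it is vi.
The scale of G# minor (natural minor) is G# A# B C# D# E F#; D# is degree 5, and the triad built there (D#-F#-A#) is minor, so it is v.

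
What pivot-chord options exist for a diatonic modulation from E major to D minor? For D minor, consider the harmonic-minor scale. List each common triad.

Triads in E major: E major (I), F♯ minor (ii), G♯ minor (iii), A major (IV), B major (V), C♯ minor (vi), D♯ diminished (vii°).
Triads in D minor (harmonic minor): D minor (i), E diminished (ii°), F augmented (III+), G minor (iv), A major (V), B♭ major (VI), C♯ diminished (vii°).
Shared triads with their functions: A major (IV in E major, V in D minor).

A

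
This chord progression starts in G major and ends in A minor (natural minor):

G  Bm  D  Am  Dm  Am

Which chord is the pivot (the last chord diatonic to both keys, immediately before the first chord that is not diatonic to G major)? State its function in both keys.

Am — ii in G major, i in A minor

Chords diatonic to G major: G, Am, Bm, C, D, Em, F#dim.
Reading the progression, the first chord not in that set is Dm, so the modulation leaves G major there.
The chord immediately before Dm is Am, which is diatonic to both keys: ii in G major and i in A minor.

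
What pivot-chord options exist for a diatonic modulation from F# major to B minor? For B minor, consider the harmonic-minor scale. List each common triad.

Triads in F# major: F# (I), G#m (ii), A#m (iii), B (IV), C# (V), D#m (vi), E#dim (vii°).
Triads in B minor (harmonic minor): Bm (i), C#dim (ii°), Daug (III+), Em (iv), F# (V), G (VI), A#dim (vii°).
Shared triads with their functions: F# (I in F# major, V in B minor).

F#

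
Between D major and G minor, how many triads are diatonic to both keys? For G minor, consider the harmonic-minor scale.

1

Diatonic triads of D major: D major (I), E minor (ii), F# minor (iii), G major (IV), A major (V), B minor (vi), C# diminished (vii°).
Diatonic triads of G minor (harmonic minor): G minor (i), A diminished (ii°), Bb augmented (III+), C minor (iv), D major (V), Eb major (VI), F# diminished (vii°).
Matching root and quality in both lists: D major.
That gives 1 common triad.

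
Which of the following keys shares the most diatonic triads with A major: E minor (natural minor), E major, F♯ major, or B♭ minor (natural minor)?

E major

Triads of A major: A (I), Bm (ii), C♯m (iii), D (IV), E (V), F♯m (vi), G♯dim (vii°).
E minor (natural minor) shares 2: Bm, D.
E major shares 4: A, C♯m, E, F♯m.
F♯ major shares 0: none.
B♭ minor (natural minor) shares 0: none.
The most common triads (4) are shared with E major.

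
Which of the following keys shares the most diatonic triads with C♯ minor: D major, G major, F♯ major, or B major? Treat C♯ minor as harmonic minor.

D major

Triads of C♯ minor (harmonic minor): C♯ minor (i), D♯ diminished (ii°), E augmented (III+), F♯ minor (iv), G♯ major (V), A major (VI), B♯ diminished (vii°).
D major shares 2: F♯m, A.
G major shares 0: none.
F♯ major shares 0: none.
B major shares 1: C♯m.
The most common triads (2) are shared with D major.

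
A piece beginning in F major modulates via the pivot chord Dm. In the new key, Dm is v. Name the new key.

The numeral v denotes a minor triad on scale degree 5. With D on degree 5, the tonic of the new key is G.
Degree 5 carries a minor triad in natural-minor keys, so the destination is G minor.
Check: the diatonic triads of G minor (natural minor) are Gm (i), Adim (ii°), Bb (III), Cm (iv), Dm (v), Eb (VI), F (VII) — Dm is indeed v.

G minor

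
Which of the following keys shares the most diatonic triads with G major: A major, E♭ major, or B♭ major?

Triads of G major: G major (I), A minor (ii), B minor (iii), C major (IV), D major (V), E minor (vi), F♯ diminished (vii°).
A major shares 2: Bm, D.
E♭ major shares 0: none.
B♭ major shares 0: none.
The most common triads (2) are shared with A major.

A major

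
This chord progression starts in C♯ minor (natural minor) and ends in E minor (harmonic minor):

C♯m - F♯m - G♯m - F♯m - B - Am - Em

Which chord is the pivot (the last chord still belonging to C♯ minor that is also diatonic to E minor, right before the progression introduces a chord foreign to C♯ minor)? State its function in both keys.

Chords diatonic to C♯ minor: C♯m, D♯dim, E, F♯m, G♯m, A, B.
Reading the progression, the first chord not in that set is Am, so the modulation leaves C♯ minor there.
The chord immediately before Am is B, which is diatonic to both keys: VII in C♯ minor and V in E minor.

B — VII in C♯ minor, V in E minor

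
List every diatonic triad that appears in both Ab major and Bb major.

Cm, Eb

Triads in Ab major: Ab (I), Bbm (ii), Cm (iii), Db (IV), Eb (V), Fm (vi), Gdim (vii°).
Triads in Bb major: Bb (I), Cm (ii), Dm (iii), Eb (IV), F (V), Gm (vi), Adim (vii°).
Shared triads with their functions: Cm (iii in Ab major, ii in Bb major); Eb (V in Ab major, IV in Bb major).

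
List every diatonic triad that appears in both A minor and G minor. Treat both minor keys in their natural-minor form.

Triads in A minor (natural minor): Am (i), Bdim (ii°), C (III), Dm (iv), Em (v), F (VI), G (VII).
Triads in G minor (natural minor): Gm (i), Adim (ii°), Bb (III), Cm (iv), Dm (v), Eb (VI), F (VII).
Shared triads with their functions: Dm (iv in A minor, v in G minor); F (VI in A minor, VII in G minor).

Dm, F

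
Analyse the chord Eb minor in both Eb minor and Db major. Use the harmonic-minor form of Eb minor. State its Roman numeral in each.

i in Eb minor; ii in Db major

The scale of Eb minor (harmonic minor) is Eb F Gb Ab Bb Cb D; Eb is degree 1, and the triad built there (Eb-Gb-Bb) is minor, so it is i.
The scale of Db major is Db Eb F Gb Ab Bb C; Eb is degree 2, and the triad built there (Eb-Gb-Bb) is minor, so it is ii.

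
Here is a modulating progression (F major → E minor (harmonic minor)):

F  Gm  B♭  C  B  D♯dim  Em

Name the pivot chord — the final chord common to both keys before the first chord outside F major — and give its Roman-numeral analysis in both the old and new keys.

C — V in F major, VI in E minor

Chords diatonic to F major: F, Gm, Am, B♭, C, Dm, Edim.
Reading the progression, the first chord not in that set is B, so the modulation leaves F major there.
The chord immediately before B is C, which is diatonic to both keys: V in F major and VI in E minor.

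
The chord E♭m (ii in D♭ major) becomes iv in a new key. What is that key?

B♭ minor

The numeral iv denotes a minor triad on scale degree 4. With E♭ on degree 4, the tonic of the new key is B♭.
Degree 4 carries a minor triad in minor keys, so the destination is B♭ minor.
Check: the diatonic triads of B♭ minor (natural minor) are B♭m (i), Cdim (ii°), D♭ (III), E♭m (iv), Fm (v), G♭ (VI), A♭ (VII) — E♭m is indeed iv.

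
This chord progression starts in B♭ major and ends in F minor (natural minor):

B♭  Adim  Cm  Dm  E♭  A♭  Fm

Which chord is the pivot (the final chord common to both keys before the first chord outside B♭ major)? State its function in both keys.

Chords diatonic to B♭ major: B♭, Cm, Dm, E♭, F, Gm, Adim.
Reading the progression, the first chord not in that set is A♭, so the modulation leaves B♭ major there.
The chord immediately before A♭ is E♭, which is diatonic to both keys: IV in B♭ major and VII in F minor.

E♭ — IV in B♭ major, VII in F minor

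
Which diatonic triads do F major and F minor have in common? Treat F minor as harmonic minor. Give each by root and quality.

Triads in F major: F (I), Gm (ii), Am (iii), B♭ (IV), C (V), Dm (vi), Edim (vii°).
Triads in F minor (harmonic minor): Fm (i), Gdim (ii°), A♭aug (III+), B♭m (iv), C (V), D♭ (VI), Edim (vii°).
Shared triads with their functions: C (V in F major, V in F minor); Edim (vii° in F major, vii° in F minor).

C, Edim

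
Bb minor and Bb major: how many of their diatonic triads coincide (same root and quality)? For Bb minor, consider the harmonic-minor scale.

Diatonic triads of Bb minor (harmonic minor): Bb minor (i), C diminished (ii°), Db augmented (III+), Eb minor (iv), F major (V), Gb major (VI), A diminished (vii°).
Diatonic triads of Bb major: Bb major (I), C minor (ii), D minor (iii), Eb major (IV), F major (V), G minor (vi), A diminished (vii°).
Matching root and quality in both lists: F major, A diminished.
That gives 2 common triads.

2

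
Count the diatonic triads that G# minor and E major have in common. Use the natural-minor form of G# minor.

4

Diatonic triads of G# minor (natural minor): G# minor (i), A# diminished (ii°), B major (III), C# minor (iv), D# minor (v), E major (VI), F# major (VII).
Diatonic triads of E major: E major (I), F# minor (ii), G# minor (iii), A major (IV), B major (V), C# minor (vi), D# diminished (vii°).
Matching root and quality in both lists: G# minor, B major, C# minor, E major.
That gives 4 common triads.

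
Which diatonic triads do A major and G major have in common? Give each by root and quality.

Bm, D

Triads in A major: A major (I), B minor (ii), C# minor (iii), D major (IV), E major (V), F# minor (vi), G# diminished (vii°).
Triads in G major: G major (I), A minor (ii), B minor (iii), C major (IV), D major (V), E minor (vi), F# diminished (vii°).
Shared triads with their functions: B minor (ii in A major, iii in G major); D major (IV in A major, V in G major).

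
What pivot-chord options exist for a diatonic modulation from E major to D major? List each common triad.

Triads in E major: E major (I), F# minor (ii), G# minor (iii), A major (IV), B major (V), C# minor (vi), D# diminished (vii°).
Triads in D major: D major (I), E minor (ii), F# minor (iii), G major (IV), A major (V), B minor (vi), C# diminished (vii°).
Shared triads with their functions: F# minor (ii in E major, iii in D major); A major (IV in E major, V in D major).

F#m, A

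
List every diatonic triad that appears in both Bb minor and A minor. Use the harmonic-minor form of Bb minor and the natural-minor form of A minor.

Triads in Bb minor (harmonic minor): Bbm (i), Cdim (ii°), Dbaug (III+), Ebm (iv), F (V), Gb (VI), Adim (vii°).
Triads in A minor (natural minor): Am (i), Bdim (ii°), C (III), Dm (iv), Em (v), F (VI), G (VII).
Shared triads with their functions: F (V in Bb minor, VI in A minor).

F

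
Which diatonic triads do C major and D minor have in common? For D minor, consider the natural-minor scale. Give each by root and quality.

C, Dm, F, Am

Triads in C major: C major (I), D minor (ii), E minor (iii), F major (IV), G major (V), A minor (vi), B diminished (vii°).
Triads in D minor (natural minor): D minor (i), E diminished (ii°), F major (III), G minor (iv), A minor (v), Bb major (VI), C major (VII).
Shared triads with their functions: C major (I in C major, VII in D minor); D minor (ii in C major, i in D minor); F major (IV in C major, III in D minor); A minor (vi in C major, v in D minor).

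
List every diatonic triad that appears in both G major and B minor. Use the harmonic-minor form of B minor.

Triads in G major: G major (I), A minor (ii), B minor (iii), C major (IV), D major (V), E minor (vi), F# diminished (vii°).
Triads in B minor (harmonic minor): B minor (i), C# diminished (ii°), D augmented (III+), E minor (iv), F# major (V), G major (VI), A# diminished (vii°).
Shared triads with their functions: G major (I in G major, VI in B minor); B minor (iii in G major, i in B minor); E minor (vi in G major, iv in B minor).

G, Bm, Em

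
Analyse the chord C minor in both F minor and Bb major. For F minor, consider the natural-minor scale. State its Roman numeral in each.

v in F minor; ii in Bb major

The scale of F minor (natural minor) is F G Ab Bb C Db Eb; C is degree 5, and the triad built there (C-Eb-G) is minor, so it is v.
The scale of Bb major is Bb C D Eb F G A; C is degree 2, and the triad built there (C-Eb-G) is minor, so it is ii.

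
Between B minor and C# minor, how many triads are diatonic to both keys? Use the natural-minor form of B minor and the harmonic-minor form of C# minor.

2

Diatonic triads of B minor (natural minor): Bm (i), C#dim (ii°), D (III), Em (iv), F#m (v), G (VI), A (VII).
Diatonic triads of C# minor (harmonic minor): C#m (i), D#dim (ii°), Eaug (III+), F#m (iv), G# (V), A (VI), B#dim (vii°).
Matching root and quality in both lists: F#m, A.
That gives 2 common triads.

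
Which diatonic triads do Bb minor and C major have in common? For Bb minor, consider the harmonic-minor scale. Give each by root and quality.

F

Triads in Bb minor (harmonic minor): Bbm (i), Cdim (ii°), Dbaug (III+), Ebm (iv), F (V), Gb (VI), Adim (vii°).
Triads in C major: C (I), Dm (ii), Em (iii), F (IV), G (V), Am (vi), Bdim (vii°).
Shared triads with their functions: F (V in Bb minor, IV in C major).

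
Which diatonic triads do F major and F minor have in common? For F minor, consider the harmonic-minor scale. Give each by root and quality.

Triads in F major: F (I), Gm (ii), Am (iii), Bb (IV), C (V), Dm (vi), Edim (vii°).
Triads in F minor (harmonic minor): Fm (i), Gdim (ii°), Abaug (III+), Bbm (iv), C (V), Db (VI), Edim (vii°).
Shared triads with their functions: C (V in F major, V in F minor); Edim (vii° in F major, vii° in F minor).

C, Edim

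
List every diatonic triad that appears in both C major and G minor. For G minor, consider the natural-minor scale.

Dm, F

Triads in C major: C (I), Dm (ii), Em (iii), F (IV), G (V), Am (vi), Bdim (vii°).
Triads in G minor (natural minor): Gm (i), Adim (ii°), Bb (III), Cm (iv), Dm (v), Eb (VI), F (VII).
Shared triads with their functions: Dm (ii in C major, v in G minor); F (IV in C major, VII in G minor).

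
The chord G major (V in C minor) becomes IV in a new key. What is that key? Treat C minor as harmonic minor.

The numeral IV denotes a major triad on scale degree 4. With G on degree 4, the tonic of the new key is D.
Degree 4 carries a major triad in major keys, so the destination is D major.
Check: the diatonic triads of D major are D (I), Em (ii), F#m (iii), G (IV), A (V), Bm (vi), C#dim (vii°) — G major is indeed IV.

D major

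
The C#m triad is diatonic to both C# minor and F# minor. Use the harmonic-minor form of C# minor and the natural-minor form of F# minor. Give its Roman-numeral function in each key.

The scale of C# minor (harmonic minor) is C# D# E F# G# A B#; C# is degree 1, and the triad built there (C#-E-G#) is minor, so it is i.
The scale of F# minor (natural minor) is F# G# A B C# D E; C# is degree 5, and the triad built there (C#-E-G#) is minor, so it is v.

i in C# minor; v in F# minor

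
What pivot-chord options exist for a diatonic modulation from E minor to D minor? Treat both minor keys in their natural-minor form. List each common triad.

Am, C

Triads in E minor (natural minor): Em (i), F♯dim (ii°), G (III), Am (iv), Bm (v), C (VI), D (VII).
Triads in D minor (natural minor): Dm (i), Edim (ii°), F (III), Gm (iv), Am (v), B♭ (VI), C (VII).
Shared triads with their functions: Am (iv in E minor, v in D minor); C (VI in E minor, VII in D minor).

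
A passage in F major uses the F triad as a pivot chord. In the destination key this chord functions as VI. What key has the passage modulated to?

The numeral VI denotes a major triad on scale degree 6. With F on degree 6, the tonic of the new key is A.
Degree 6 carries a major triad in minor keys, so the destination is A minor.
Check: the diatonic triads of A minor (natural minor) are Am (i), Bdim (ii°), C (III), Dm (iv), Em (v), F (VI), G (VII) — F is indeed VI.

A minor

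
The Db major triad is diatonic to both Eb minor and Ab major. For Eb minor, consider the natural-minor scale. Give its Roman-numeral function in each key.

The scale of Eb minor (natural minor) is Eb F Gb Ab Bb Cb Db; Db is degree 7, and the triad built there (Db-F-Ab) is major, so it is VII.
The scale of Ab major is Ab Bb C Db Eb F G; Db is degree 4, and the triad built there (Db-F-Ab) is major, so it is IV.

VII in Eb minor; IV in Ab major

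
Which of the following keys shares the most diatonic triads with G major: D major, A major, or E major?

Triads of G major: G (I), Am (ii), Bm (iii), C (IV), D (V), Em (vi), F♯dim (vii°).
D major shares 4: G, Bm, D, Em.
A major shares 2: Bm, D.
E major shares 0: none.
The most common triads (4) are shared with D major.

D major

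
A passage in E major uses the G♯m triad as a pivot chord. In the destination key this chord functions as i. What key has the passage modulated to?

The numeral i denotes a minor triad on scale degree 1. With G♯ on degree 1, the tonic of the new key is G♯.
Degree 1 carries a minor triad in minor keys, so the destination is G♯ minor.
Check: the diatonic triads of G♯ minor (natural minor) are G♯m (i), A♯dim (ii°), B (III), C♯m (iv), D♯m (v), E (VI), F♯ (VII) — G♯m is indeed i.

G♯ minor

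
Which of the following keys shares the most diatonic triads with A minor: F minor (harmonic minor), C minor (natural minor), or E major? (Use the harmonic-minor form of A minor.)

Triads of A minor (harmonic minor): Am (i), Bdim (ii°), Caug (III+), Dm (iv), E (V), F (VI), G#dim (vii°).
F minor (harmonic minor) shares 0: none.
C minor (natural minor) shares 0: none.
E major shares 1: E.
The most common triads (1) are shared with E major.

E major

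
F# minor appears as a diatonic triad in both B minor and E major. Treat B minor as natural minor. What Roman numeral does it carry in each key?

The scale of B minor (natural minor) is B C# D E F# G A; F# is degree 5, and the triad built there (F#-A-C#) is minor, so it is v.
The scale of E major is E F# G# A B C# D#; F# is degree 2, and the triad built there (F#-A-C#) is minor, so it is ii.

v in B minor; ii in E major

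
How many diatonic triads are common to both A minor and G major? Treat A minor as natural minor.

4

Diatonic triads of A minor (natural minor): Am (i), Bdim (ii°), C (III), Dm (iv), Em (v), F (VI), G (VII).
Diatonic triads of G major: G (I), Am (ii), Bm (iii), C (IV), D (V), Em (vi), F#dim (vii°).
Matching root and quality in both lists: Am, C, Em, G.
That gives 4 common triads.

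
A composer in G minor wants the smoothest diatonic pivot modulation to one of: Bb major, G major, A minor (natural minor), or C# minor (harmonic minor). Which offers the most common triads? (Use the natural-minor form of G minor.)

Bb major

Triads of G minor (natural minor): G minor (i), A diminished (ii°), Bb major (III), C minor (iv), D minor (v), Eb major (VI), F major (VII).
Bb major shares 7: Gm, Adim, Bb, Cm, Dm, Eb, F.
G major shares 0: none.
A minor (natural minor) shares 2: Dm, F.
C# minor (harmonic minor) shares 0: none.
The most common triads (7) are shared with Bb major.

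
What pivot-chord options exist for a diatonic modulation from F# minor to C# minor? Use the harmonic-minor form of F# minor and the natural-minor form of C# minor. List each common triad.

Triads in F# minor (harmonic minor): F#m (i), G#dim (ii°), Aaug (III+), Bm (iv), C# (V), D (VI), E#dim (vii°).
Triads in C# minor (natural minor): C#m (i), D#dim (ii°), E (III), F#m (iv), G#m (v), A (VI), B (VII).
Shared triads with their functions: F#m (i in F# minor, iv in C# minor).

F#m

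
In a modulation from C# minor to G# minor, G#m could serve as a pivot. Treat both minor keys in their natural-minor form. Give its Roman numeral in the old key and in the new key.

The scale of C# minor (natural minor) is C# D# E F# G# A B; G# is degree 5, and the triad built there (G#-B-D#) is minor, so it is v.
The scale of G# minor (natural minor) is G# A# B C# D# E F#; G# is degree 1, and the triad built there (G#-B-D#) is minor, so it is i.

v in C# minor; i in G# minor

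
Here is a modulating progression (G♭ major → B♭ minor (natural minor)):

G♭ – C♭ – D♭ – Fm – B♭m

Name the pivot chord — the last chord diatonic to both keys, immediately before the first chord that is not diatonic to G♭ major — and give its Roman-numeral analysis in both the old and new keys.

Chords diatonic to G♭ major: G♭, A♭m, B♭m, C♭, D♭, E♭m, Fdim.
Reading the progression, the first chord not in that set is Fm, so the modulation leaves G♭ major there.
The chord immediately before Fm is D♭, which is diatonic to both keys: V in G♭ major and III in B♭ minor.

D♭ — V in G♭ major, III in B♭ minor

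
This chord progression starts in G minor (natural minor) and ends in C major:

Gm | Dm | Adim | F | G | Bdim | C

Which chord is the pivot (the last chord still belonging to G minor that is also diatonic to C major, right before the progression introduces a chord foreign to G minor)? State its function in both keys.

Chords diatonic to G minor: Gm, Adim, Bb, Cm, Dm, Eb, F.
Reading the progression, the first chord not in that set is G, so the modulation leaves G minor there.
The chord immediately before G is F, which is diatonic to both keys: VII in G minor and IV in C major.

F — VII in G minor, IV in C major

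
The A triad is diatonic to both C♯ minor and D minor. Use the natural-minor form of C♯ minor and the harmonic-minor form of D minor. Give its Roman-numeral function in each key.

The scale of C♯ minor (natural minor) is C♯ D♯ E F♯ G♯ A B; A is degree 6, and the triad built there (A-C♯-E) is major, so it is VI.
The scale of D minor (harmonic minor) is D E F G A B♭ C♯; A is degree 5, and the triad built there (A-C♯-E) is major, so it is V.

VI in C♯ minor; V in D minor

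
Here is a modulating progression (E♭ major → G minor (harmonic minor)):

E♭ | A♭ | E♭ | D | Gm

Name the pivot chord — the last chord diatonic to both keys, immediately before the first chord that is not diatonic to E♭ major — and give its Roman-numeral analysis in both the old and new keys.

Chords diatonic to E♭ major: E♭, Fm, Gm, A♭, B♭, Cm, Ddim.
Reading the progression, the first chord not in that set is D, so the modulation leaves E♭ major there.
The chord immediately before D is E♭, which is diatonic to both keys: I in E♭ major and VI in G minor.

E♭ — I in E♭ major, VI in G minor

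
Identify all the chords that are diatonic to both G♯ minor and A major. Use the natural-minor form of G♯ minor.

C♯m, E

Triads in G♯ minor (natural minor): G♯m (i), A♯dim (ii°), B (III), C♯m (iv), D♯m (v), E (VI), F♯ (VII).
Triads in A major: A (I), Bm (ii), C♯m (iii), D (IV), E (V), F♯m (vi), G♯dim (vii°).
Shared triads with their functions: C♯m (iv in G♯ minor, iii in A major); E (VI in G♯ minor, V in A major).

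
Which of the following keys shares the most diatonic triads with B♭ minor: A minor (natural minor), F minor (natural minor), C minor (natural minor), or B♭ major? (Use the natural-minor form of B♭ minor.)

F minor

Triads of B♭ minor (natural minor): B♭m (i), Cdim (ii°), D♭ (III), E♭m (iv), Fm (v), G♭ (VI), A♭ (VII).
A minor (natural minor) shares 0: none.
F minor (natural minor) shares 4: B♭m, D♭, Fm, A♭.
C minor (natural minor) shares 2: Fm, A♭.
B♭ major shares 0: none.
The most common triads (4) are shared with F minor.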